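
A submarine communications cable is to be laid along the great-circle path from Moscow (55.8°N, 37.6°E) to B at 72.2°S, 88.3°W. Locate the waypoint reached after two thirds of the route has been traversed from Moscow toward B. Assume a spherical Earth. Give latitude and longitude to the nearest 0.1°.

Write both endpoints as unit vectors p₁, p₂ with components (cos φ cos λ, cos φ sin λ, sin φ).
The central angle between the endpoints is δ = arccos(p₁·p₂) ≈ 2.664 rad (152.7°).
Interpolate at f = 2/3 with slerp weights a = sin((1−f)δ)/sin δ ≈ 1.689, b = sin(fδ)/sin δ ≈ 2.131.
p = a·p₁ + b·p₂ ≈ (0.771, -0.072, -0.632); φ = arcsin(p_z) ≈ -39.21°, λ = atan2(p_y, p_x) ≈ -5.33°.

≈ 39.2°S, 5.3°W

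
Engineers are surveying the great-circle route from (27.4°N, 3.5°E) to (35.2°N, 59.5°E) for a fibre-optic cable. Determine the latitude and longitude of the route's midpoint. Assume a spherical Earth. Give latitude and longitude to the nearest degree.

≈ (35°N, 30°E)

Write both endpoints as unit vectors p₁, p₂ with components (cos φ cos λ, cos φ sin λ, sin φ).
The central angle between the endpoints is δ = arccos(p₁·p₂) ≈ 0.835 rad (47.9°).
Interpolate at f = 1/2 with slerp weights a = sin((1−f)δ)/sin δ ≈ 0.547, b = sin(fδ)/sin δ ≈ 0.547.
p = a·p₁ + b·p₂ ≈ (0.712, 0.415, 0.567); φ = arcsin(p_z) ≈ 34.55°, λ = atan2(p_y, p_x) ≈ 30.24°.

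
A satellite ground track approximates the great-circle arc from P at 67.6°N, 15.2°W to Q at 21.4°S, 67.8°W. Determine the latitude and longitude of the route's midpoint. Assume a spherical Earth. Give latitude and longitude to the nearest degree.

≈ 25°N, 53°W

Write both endpoints as unit vectors p₁, p₂ with components (cos φ cos λ, cos φ sin λ, sin φ).
The central angle between the endpoints is δ = arccos(p₁·p₂) ≈ 1.693 rad (97.0°).
Interpolate at f = 1/2 with slerp weights a = sin((1−f)δ)/sin δ ≈ 0.755, b = sin(fδ)/sin δ ≈ 0.755.
p = a·p₁ + b·p₂ ≈ (0.543, -0.726, 0.422); φ = arcsin(p_z) ≈ 24.98°, λ = atan2(p_y, p_x) ≈ -53.20°.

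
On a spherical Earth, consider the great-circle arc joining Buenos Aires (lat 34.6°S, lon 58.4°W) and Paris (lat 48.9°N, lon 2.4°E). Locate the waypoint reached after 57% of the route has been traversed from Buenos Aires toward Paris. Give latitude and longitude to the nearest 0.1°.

Convert each endpoint to a unit vector on the sphere (x = cos φ cos λ, y = cos φ sin λ, z = sin φ).
The central angle between the endpoints is δ = arccos(p₁·p₂) ≈ 1.735 rad (99.4°).
Interpolate at f = 0.57 with slerp weights a = sin((1−f)δ)/sin δ ≈ 0.688, b = sin(fδ)/sin δ ≈ 0.847.
p = a·p₁ + b·p₂ ≈ (0.853, -0.459, 0.248); φ = arcsin(p_z) ≈ 14.33°, λ = atan2(p_y, p_x) ≈ -28.29°.

≈ lat 14.3°N, lon 28.3°W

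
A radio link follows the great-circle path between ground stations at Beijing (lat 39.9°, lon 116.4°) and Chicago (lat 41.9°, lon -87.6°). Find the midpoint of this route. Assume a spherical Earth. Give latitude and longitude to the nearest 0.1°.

Convert each endpoint to a unit vector on the sphere (x = cos φ cos λ, y = cos φ sin λ, z = sin φ).
The central angle between the endpoints is δ = arccos(p₁·p₂) ≈ 1.664 rad (95.4°).
Interpolate at f = 1/2 with slerp weights a = sin((1−f)δ)/sin δ ≈ 0.743, b = sin(fδ)/sin δ ≈ 0.743.
p = a·p₁ + b·p₂ ≈ (-0.230, -0.042, 0.972); φ = arcsin(p_z) ≈ 76.47°, λ = atan2(p_y, p_x) ≈ -169.67°.

≈ lat 76.5°, lon -169.7°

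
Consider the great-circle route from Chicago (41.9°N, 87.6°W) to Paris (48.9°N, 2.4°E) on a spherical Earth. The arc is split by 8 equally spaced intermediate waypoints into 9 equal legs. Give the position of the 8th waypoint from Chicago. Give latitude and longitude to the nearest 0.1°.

From cos δ = sin φ₁ sin φ₂ + cos φ₁ cos φ₂ cos Δλ, the central angle is δ ≈ 1.043 rad (59.8°).
Interpolate at f = 8/9 with slerp weights a = sin((1−f)δ)/sin δ ≈ 0.134, b = sin(fδ)/sin δ ≈ 0.926.
p = a·p₁ + b·p₂ ≈ (0.612, -0.074, 0.787); φ = arcsin(p_z) ≈ 51.92°, λ = atan2(p_y, p_x) ≈ -6.90°.

≈ (51.9°N, 6.9°W)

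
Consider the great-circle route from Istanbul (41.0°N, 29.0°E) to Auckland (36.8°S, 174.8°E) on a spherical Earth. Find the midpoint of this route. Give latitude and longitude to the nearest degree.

≈ 7°N, 107°E

Convert each endpoint to a unit vector on the sphere (x = cos φ cos λ, y = cos φ sin λ, z = sin φ).
The central angle between the endpoints is δ = arccos(p₁·p₂) ≈ 2.674 rad (153.2°).
Interpolate at f = 1/2 with slerp weights a = sin((1−f)δ)/sin δ ≈ 2.160, b = sin(fδ)/sin δ ≈ 2.160.
p = a·p₁ + b·p₂ ≈ (-0.297, 0.947, 0.123); φ = arcsin(p_z) ≈ 7.08°, λ = atan2(p_y, p_x) ≈ 107.39°.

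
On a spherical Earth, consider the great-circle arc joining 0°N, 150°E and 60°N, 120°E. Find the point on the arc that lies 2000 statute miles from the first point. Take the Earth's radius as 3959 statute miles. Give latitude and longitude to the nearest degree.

≈ 28°N, 141°E

The haversine formula gives a central angle δ ≈ 1.123 rad (64.3°) between the endpoints. The total great-circle distance is δ·R ≈ 1.123 × 3959 ≈ 4446 mi, so the target fraction is f = 2000/4446 ≈ 0.450.
Interpolate at f ≈ 0.450 with slerp weights a = sin((1−f)δ)/sin δ ≈ 0.643, b = sin(fδ)/sin δ ≈ 0.537.
p = a·p₁ + b·p₂ ≈ (-0.691, 0.554, 0.465); φ = arcsin(p_z) ≈ 27.71°, λ = atan2(p_y, p_x) ≈ 141.28°.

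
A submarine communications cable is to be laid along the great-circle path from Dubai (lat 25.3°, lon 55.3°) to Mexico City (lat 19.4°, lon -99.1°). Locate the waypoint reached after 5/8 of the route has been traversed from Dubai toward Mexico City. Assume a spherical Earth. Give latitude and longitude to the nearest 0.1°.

Convert each endpoint to a unit vector on the sphere (x = cos φ cos λ, y = cos φ sin λ, z = sin φ).
The central angle between the endpoints is δ = arccos(p₁·p₂) ≈ 2.249 rad (128.8°).
Interpolate at f = 5/8 with slerp weights a = sin((1−f)δ)/sin δ ≈ 0.959, b = sin(fδ)/sin δ ≈ 1.266.
p = a·p₁ + b·p₂ ≈ (0.305, -0.467, 0.830); φ = arcsin(p_z) ≈ 56.13°, λ = atan2(p_y, p_x) ≈ -56.88°.

≈ lat 56.1°, lon -56.9°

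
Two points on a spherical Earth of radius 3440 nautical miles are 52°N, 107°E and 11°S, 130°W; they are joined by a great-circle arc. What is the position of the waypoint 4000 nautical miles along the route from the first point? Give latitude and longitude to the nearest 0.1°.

≈ 30.6°N, 162.6°W

Convert each endpoint to a unit vector on the sphere (x = cos φ cos λ, y = cos φ sin λ, z = sin φ).
The central angle between the endpoints is δ = arccos(p₁·p₂) ≈ 2.071 rad (118.7°). The total great-circle distance is δ·R ≈ 2.071 × 3440 ≈ 7124 nmi, so the target fraction is f = 4000/7124 ≈ 0.561.
Interpolate at f ≈ 0.561 with slerp weights a = sin((1−f)δ)/sin δ ≈ 0.898, b = sin(fδ)/sin δ ≈ 1.046.
p = a·p₁ + b·p₂ ≈ (-0.822, -0.258, 0.508); φ = arcsin(p_z) ≈ 30.55°, λ = atan2(p_y, p_x) ≈ -162.59°.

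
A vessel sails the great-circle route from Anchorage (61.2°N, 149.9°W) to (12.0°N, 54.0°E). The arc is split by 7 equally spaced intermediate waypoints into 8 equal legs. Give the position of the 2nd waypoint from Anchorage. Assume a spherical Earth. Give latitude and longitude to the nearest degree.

The haversine formula gives a central angle δ ≈ 1.822 rad (104.4°) between the endpoints.
Interpolate at f = 2/8 with slerp weights a = sin((1−f)δ)/sin δ ≈ 1.011, b = sin(fδ)/sin δ ≈ 0.454.
p = a·p₁ + b·p₂ ≈ (-0.160, 0.115, 0.980); φ = arcsin(p_z) ≈ 78.62°, λ = atan2(p_y, p_x) ≈ 144.29°.

≈ (79°N, 144°E)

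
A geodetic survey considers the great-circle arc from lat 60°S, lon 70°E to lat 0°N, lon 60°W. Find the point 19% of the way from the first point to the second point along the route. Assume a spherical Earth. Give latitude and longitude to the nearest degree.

≈ lat 66°S, lon 25°E

Convert each endpoint to a unit vector on the sphere (x = cos φ cos λ, y = cos φ sin λ, z = sin φ).
The central angle between the endpoints is δ = arccos(p₁·p₂) ≈ 1.898 rad (108.7°).
Interpolate at f = 0.19 with slerp weights a = sin((1−f)δ)/sin δ ≈ 1.055, b = sin(fδ)/sin δ ≈ 0.373.
p = a·p₁ + b·p₂ ≈ (0.367, 0.173, -0.914); φ = arcsin(p_z) ≈ -66.07°, λ = atan2(p_y, p_x) ≈ 25.28°.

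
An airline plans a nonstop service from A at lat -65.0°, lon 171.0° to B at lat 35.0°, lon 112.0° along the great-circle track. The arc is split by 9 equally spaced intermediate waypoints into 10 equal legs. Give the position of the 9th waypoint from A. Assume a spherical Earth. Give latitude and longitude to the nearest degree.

Convert each endpoint to a unit vector on the sphere (x = cos φ cos λ, y = cos φ sin λ, z = sin φ).
The central angle between the endpoints is δ = arccos(p₁·p₂) ≈ 1.919 rad (110.0°).
Interpolate at f = 9/10 with slerp weights a = sin((1−f)δ)/sin δ ≈ 0.203, b = sin(fδ)/sin δ ≈ 1.051.
p = a·p₁ + b·p₂ ≈ (-0.407, 0.812, 0.419); φ = arcsin(p_z) ≈ 24.76°, λ = atan2(p_y, p_x) ≈ 116.64°.

≈ lat 25°, lon 117°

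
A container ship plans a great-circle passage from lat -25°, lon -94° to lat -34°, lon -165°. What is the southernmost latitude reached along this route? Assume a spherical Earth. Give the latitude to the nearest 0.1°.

The great circle lies in the plane with unit normal n̂ = (p₁ × p₂)/|p₁ × p₂|.
Here n̂_z ≈ -0.810; the vertex latitude is φ_max = arccos|n̂_z| ≈ 35.9°.
Check via Clairaut: cos φ_max = |cos φ₁| · sin C = cos(25.0°)·sin(116.6°) ≈ 0.810, again giving ≈ 35.9°.

≈ -35.9°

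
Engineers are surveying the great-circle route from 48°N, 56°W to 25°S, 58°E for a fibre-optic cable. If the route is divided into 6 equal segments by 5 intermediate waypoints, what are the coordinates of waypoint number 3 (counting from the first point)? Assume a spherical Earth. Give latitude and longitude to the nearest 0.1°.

≈ 20.0°N, 14.1°E

Write both endpoints as unit vectors p₁, p₂ with components (cos φ cos λ, cos φ sin λ, sin φ).
The central angle between the endpoints is δ = arccos(p₁·p₂) ≈ 2.166 rad (124.1°).
Interpolate at f = 3/6 with slerp weights a = sin((1−f)δ)/sin δ ≈ 1.067, b = sin(fδ)/sin δ ≈ 1.067.
p = a·p₁ + b·p₂ ≈ (0.912, 0.228, 0.342); φ = arcsin(p_z) ≈ 20.00°, λ = atan2(p_y, p_x) ≈ 14.05°.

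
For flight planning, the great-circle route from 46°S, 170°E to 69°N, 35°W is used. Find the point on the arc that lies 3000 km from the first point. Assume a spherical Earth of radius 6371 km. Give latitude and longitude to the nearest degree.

≈ 20°S, 180°E

From cos δ = sin φ₁ sin φ₂ + cos φ₁ cos φ₂ cos Δλ, the central angle is δ ≈ 2.684 rad (153.8°). The total great-circle distance is δ·R ≈ 2.684 × 6371 ≈ 17101 km, so the target fraction is f = 3000/17101 ≈ 0.175.
Interpolate at f ≈ 0.175 with slerp weights a = sin((1−f)δ)/sin δ ≈ 1.813, b = sin(fδ)/sin δ ≈ 1.027.
p = a·p₁ + b·p₂ ≈ (-0.939, 0.008, -0.345); φ = arcsin(p_z) ≈ -20.18°, λ = atan2(p_y, p_x) ≈ 179.54°.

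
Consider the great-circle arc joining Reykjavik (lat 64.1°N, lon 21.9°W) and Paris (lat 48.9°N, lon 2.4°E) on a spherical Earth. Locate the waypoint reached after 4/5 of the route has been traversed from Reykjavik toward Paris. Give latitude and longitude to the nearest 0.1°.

≈ lat 52.3°N, lon 1.0°W

Convert each endpoint to a unit vector on the sphere (x = cos φ cos λ, y = cos φ sin λ, z = sin φ).
The central angle between the endpoints is δ = arccos(p₁·p₂) ≈ 0.349 rad (20.0°).
Interpolate at f = 4/5 with slerp weights a = sin((1−f)δ)/sin δ ≈ 0.204, b = sin(fδ)/sin δ ≈ 0.806.
p = a·p₁ + b·p₂ ≈ (0.612, -0.011, 0.791); φ = arcsin(p_z) ≈ 52.26°, λ = atan2(p_y, p_x) ≈ -1.03°.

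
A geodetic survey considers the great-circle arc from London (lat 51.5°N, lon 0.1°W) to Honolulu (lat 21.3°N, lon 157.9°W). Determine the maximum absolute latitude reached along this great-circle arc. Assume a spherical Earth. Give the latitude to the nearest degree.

The great circle lies in the plane with unit normal n̂ = (p₁ × p₂)/|p₁ × p₂|.
Here n̂_z ≈ -0.226; the vertex latitude is φ_max = arccos|n̂_z| ≈ 76.9°.

≈ 77°N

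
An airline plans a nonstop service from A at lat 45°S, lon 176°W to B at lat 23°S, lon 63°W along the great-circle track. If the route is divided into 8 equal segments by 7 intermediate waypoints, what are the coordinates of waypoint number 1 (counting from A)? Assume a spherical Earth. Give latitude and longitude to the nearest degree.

≈ lat 50°S, lon 161°W

From cos δ = sin φ₁ sin φ₂ + cos φ₁ cos φ₂ cos Δλ, the central angle is δ ≈ 1.549 rad (88.7°).
Interpolate at f = 1/8 with slerp weights a = sin((1−f)δ)/sin δ ≈ 0.977, b = sin(fδ)/sin δ ≈ 0.192.
p = a·p₁ + b·p₂ ≈ (-0.609, -0.206, -0.766); φ = arcsin(p_z) ≈ -50.01°, λ = atan2(p_y, p_x) ≈ -161.30°.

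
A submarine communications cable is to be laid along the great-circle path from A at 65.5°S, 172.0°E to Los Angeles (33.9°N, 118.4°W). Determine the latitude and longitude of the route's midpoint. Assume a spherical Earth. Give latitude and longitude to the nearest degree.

The haversine formula gives a central angle δ ≈ 1.969 rad (112.8°) between the endpoints.
Interpolate at f = 1/2 with slerp weights a = sin((1−f)δ)/sin δ ≈ 0.904, b = sin(fδ)/sin δ ≈ 0.904.
p = a·p₁ + b·p₂ ≈ (-0.728, -0.608, -0.318); φ = arcsin(p_z) ≈ -18.56°, λ = atan2(p_y, p_x) ≈ -140.14°.

≈ 19°S, 140°W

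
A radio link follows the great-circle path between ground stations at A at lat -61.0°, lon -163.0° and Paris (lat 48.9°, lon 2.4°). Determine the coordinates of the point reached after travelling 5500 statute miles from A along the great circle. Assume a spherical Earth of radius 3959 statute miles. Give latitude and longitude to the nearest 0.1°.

Write both endpoints as unit vectors p₁, p₂ with components (cos φ cos λ, cos φ sin λ, sin φ).
The central angle between the endpoints is δ = arccos(p₁·p₂) ≈ 2.886 rad (165.4°). The total great-circle distance is δ·R ≈ 2.886 × 3959 ≈ 11425 mi, so the target fraction is f = 5500/11425 ≈ 0.481.
Interpolate at f ≈ 0.481 with slerp weights a = sin((1−f)δ)/sin δ ≈ 3.943, b = sin(fδ)/sin δ ≈ 3.889.
p = a·p₁ + b·p₂ ≈ (0.726, -0.452, -0.518); φ = arcsin(p_z) ≈ -31.21°, λ = atan2(p_y, p_x) ≈ -31.89°.

≈ lat -31.2°, lon -31.9°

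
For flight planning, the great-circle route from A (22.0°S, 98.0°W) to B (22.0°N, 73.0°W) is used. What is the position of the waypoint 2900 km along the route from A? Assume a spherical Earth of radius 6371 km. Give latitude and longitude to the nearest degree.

≈ (1°N, 85°W)

The haversine formula gives a central angle δ ≈ 0.878 rad (50.3°) between the endpoints. The total great-circle distance is δ·R ≈ 0.878 × 6371 ≈ 5593 km, so the target fraction is f = 2900/5593 ≈ 0.519.
Interpolate at f ≈ 0.519 with slerp weights a = sin((1−f)δ)/sin δ ≈ 0.533, b = sin(fδ)/sin δ ≈ 0.571.
p = a·p₁ + b·p₂ ≈ (0.086, -0.996, 0.014); φ = arcsin(p_z) ≈ 0.82°, λ = atan2(p_y, p_x) ≈ -85.06°.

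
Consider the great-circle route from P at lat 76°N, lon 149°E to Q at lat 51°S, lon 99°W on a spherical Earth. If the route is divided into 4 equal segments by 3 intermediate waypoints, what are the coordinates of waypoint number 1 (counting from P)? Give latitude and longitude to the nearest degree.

≈ lat 53°N, lon 136°W

Write both endpoints as unit vectors p₁, p₂ with components (cos φ cos λ, cos φ sin λ, sin φ).
The central angle between the endpoints is δ = arccos(p₁·p₂) ≈ 2.517 rad (144.2°).
Interpolate at f = 1/4 with slerp weights a = sin((1−f)δ)/sin δ ≈ 1.625, b = sin(fδ)/sin δ ≈ 1.006.
p = a·p₁ + b·p₂ ≈ (-0.436, -0.423, 0.794); φ = arcsin(p_z) ≈ 52.60°, λ = atan2(p_y, p_x) ≈ -135.87°.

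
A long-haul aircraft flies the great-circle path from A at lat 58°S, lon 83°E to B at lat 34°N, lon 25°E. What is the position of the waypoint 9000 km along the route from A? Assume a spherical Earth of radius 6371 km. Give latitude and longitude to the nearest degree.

≈ lat 13°N, lon 36°E

Convert each endpoint to a unit vector on the sphere (x = cos φ cos λ, y = cos φ sin λ, z = sin φ).
The central angle between the endpoints is δ = arccos(p₁·p₂) ≈ 1.815 rad (104.0°). The total great-circle distance is δ·R ≈ 1.815 × 6371 ≈ 11561 km, so the target fraction is f = 9000/11561 ≈ 0.778.
Interpolate at f ≈ 0.778 with slerp weights a = sin((1−f)δ)/sin δ ≈ 0.403, b = sin(fδ)/sin δ ≈ 1.018.
p = a·p₁ + b·p₂ ≈ (0.791, 0.569, 0.227); φ = arcsin(p_z) ≈ 13.13°, λ = atan2(p_y, p_x) ≈ 35.72°.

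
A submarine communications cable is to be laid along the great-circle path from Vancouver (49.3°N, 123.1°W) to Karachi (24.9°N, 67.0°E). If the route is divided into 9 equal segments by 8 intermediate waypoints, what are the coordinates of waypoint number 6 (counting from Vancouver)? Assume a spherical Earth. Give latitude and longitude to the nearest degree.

≈ 60°N, 75°E

Convert each endpoint to a unit vector on the sphere (x = cos φ cos λ, y = cos φ sin λ, z = sin φ).
The central angle between the endpoints is δ = arccos(p₁·p₂) ≈ 1.837 rad (105.3°).
Interpolate at f = 6/9 with slerp weights a = sin((1−f)δ)/sin δ ≈ 0.596, b = sin(fδ)/sin δ ≈ 0.975.
p = a·p₁ + b·p₂ ≈ (0.133, 0.489, 0.862); φ = arcsin(p_z) ≈ 59.57°, λ = atan2(p_y, p_x) ≈ 74.73°.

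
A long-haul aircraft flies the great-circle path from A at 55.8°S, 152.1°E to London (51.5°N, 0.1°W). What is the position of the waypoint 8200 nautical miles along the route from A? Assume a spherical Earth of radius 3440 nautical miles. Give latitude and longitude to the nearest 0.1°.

≈ 35.5°N, 29.5°E

From cos δ = sin φ₁ sin φ₂ + cos φ₁ cos φ₂ cos Δλ, the central angle is δ ≈ 2.847 rad (163.1°). The total great-circle distance is δ·R ≈ 2.847 × 3440 ≈ 9792 nmi, so the target fraction is f = 8200/9792 ≈ 0.837.
Interpolate at f ≈ 0.837 with slerp weights a = sin((1−f)δ)/sin δ ≈ 1.536, b = sin(fδ)/sin δ ≈ 2.364.
p = a·p₁ + b·p₂ ≈ (0.709, 0.401, 0.580); φ = arcsin(p_z) ≈ 35.45°, λ = atan2(p_y, p_x) ≈ 29.52°.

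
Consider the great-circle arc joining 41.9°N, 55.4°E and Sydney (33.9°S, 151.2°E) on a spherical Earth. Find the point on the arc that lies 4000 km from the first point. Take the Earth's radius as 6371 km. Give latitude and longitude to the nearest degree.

Write both endpoints as unit vectors p₁, p₂ with components (cos φ cos λ, cos φ sin λ, sin φ).
The central angle between the endpoints is δ = arccos(p₁·p₂) ≈ 2.021 rad (115.8°). The total great-circle distance is δ·R ≈ 2.021 × 6371 ≈ 12874 km, so the target fraction is f = 4000/12874 ≈ 0.311.
Interpolate at f ≈ 0.311 with slerp weights a = sin((1−f)δ)/sin δ ≈ 1.093, b = sin(fδ)/sin δ ≈ 0.652.
p = a·p₁ + b·p₂ ≈ (-0.013, 0.930, 0.366); φ = arcsin(p_z) ≈ 21.48°, λ = atan2(p_y, p_x) ≈ 90.77°.

≈ 21°N, 91°E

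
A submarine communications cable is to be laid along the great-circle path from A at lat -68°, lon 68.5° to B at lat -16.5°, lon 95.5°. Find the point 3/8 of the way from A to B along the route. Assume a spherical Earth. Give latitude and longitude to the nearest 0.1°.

Write both endpoints as unit vectors p₁, p₂ with components (cos φ cos λ, cos φ sin λ, sin φ).
The central angle between the endpoints is δ = arccos(p₁·p₂) ≈ 0.948 rad (54.3°).
Interpolate at f = 3/8 with slerp weights a = sin((1−f)δ)/sin δ ≈ 0.688, b = sin(fδ)/sin δ ≈ 0.429.
p = a·p₁ + b·p₂ ≈ (0.055, 0.649, -0.759); φ = arcsin(p_z) ≈ -49.39°, λ = atan2(p_y, p_x) ≈ 85.15°.

≈ lat -49.4°, lon 85.2°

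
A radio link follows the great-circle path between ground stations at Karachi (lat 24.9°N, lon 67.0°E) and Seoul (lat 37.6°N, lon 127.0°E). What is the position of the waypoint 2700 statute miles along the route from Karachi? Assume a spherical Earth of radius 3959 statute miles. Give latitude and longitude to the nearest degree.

≈ lat 37°N, lon 111°E

Convert each endpoint to a unit vector on the sphere (x = cos φ cos λ, y = cos φ sin λ, z = sin φ).
The central angle between the endpoints is δ = arccos(p₁·p₂) ≈ 0.907 rad (52.0°). The total great-circle distance is δ·R ≈ 0.907 × 3959 ≈ 3590 mi, so the target fraction is f = 2700/3590 ≈ 0.752.
Interpolate at f ≈ 0.752 with slerp weights a = sin((1−f)δ)/sin δ ≈ 0.283, b = sin(fδ)/sin δ ≈ 0.800.
p = a·p₁ + b·p₂ ≈ (-0.281, 0.743, 0.608); φ = arcsin(p_z) ≈ 37.41°, λ = atan2(p_y, p_x) ≈ 110.74°.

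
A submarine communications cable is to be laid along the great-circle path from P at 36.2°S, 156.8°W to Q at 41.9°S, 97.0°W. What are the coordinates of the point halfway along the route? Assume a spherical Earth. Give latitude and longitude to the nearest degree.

The haversine formula gives a central angle δ ≈ 0.800 rad (45.8°) between the endpoints.
Interpolate at f = 1/2 with slerp weights a = sin((1−f)δ)/sin δ ≈ 0.543, b = sin(fδ)/sin δ ≈ 0.543.
p = a·p₁ + b·p₂ ≈ (-0.452, -0.574, -0.683); φ = arcsin(p_z) ≈ -43.09°, λ = atan2(p_y, p_x) ≈ -128.23°.

≈ 43°S, 128°W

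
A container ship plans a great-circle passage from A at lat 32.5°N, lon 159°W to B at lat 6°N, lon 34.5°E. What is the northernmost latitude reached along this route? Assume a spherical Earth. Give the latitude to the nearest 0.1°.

The great circle lies in the plane with unit normal n̂ = (p₁ × p₂)/|p₁ × p₂|.
Here n̂_z ≈ -0.301; the vertex latitude is φ_max = arccos|n̂_z| ≈ 72.5°.

≈ 72.5°N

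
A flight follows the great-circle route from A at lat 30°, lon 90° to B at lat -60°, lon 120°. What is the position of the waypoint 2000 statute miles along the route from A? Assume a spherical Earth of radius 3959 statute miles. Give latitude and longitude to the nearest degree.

Write both endpoints as unit vectors p₁, p₂ with components (cos φ cos λ, cos φ sin λ, sin φ).
The central angle between the endpoints is δ = arccos(p₁·p₂) ≈ 1.629 rad (93.3°). The total great-circle distance is δ·R ≈ 1.629 × 3959 ≈ 6449 mi, so the target fraction is f = 2000/6449 ≈ 0.310.
Interpolate at f ≈ 0.310 with slerp weights a = sin((1−f)δ)/sin δ ≈ 0.903, b = sin(fδ)/sin δ ≈ 0.485.
p = a·p₁ + b·p₂ ≈ (-0.121, 0.992, 0.032); φ = arcsin(p_z) ≈ 1.82°, λ = atan2(p_y, p_x) ≈ 96.96°.

≈ lat 2°, lon 97°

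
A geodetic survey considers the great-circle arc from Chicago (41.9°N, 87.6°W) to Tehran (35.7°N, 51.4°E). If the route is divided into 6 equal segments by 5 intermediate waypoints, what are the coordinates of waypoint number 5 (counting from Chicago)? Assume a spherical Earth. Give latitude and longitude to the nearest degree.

≈ 49°N, 40°E

Convert each endpoint to a unit vector on the sphere (x = cos φ cos λ, y = cos φ sin λ, z = sin φ).
The central angle between the endpoints is δ = arccos(p₁·p₂) ≈ 1.637 rad (93.8°).
Interpolate at f = 5/6 with slerp weights a = sin((1−f)δ)/sin δ ≈ 0.270, b = sin(fδ)/sin δ ≈ 0.981.
p = a·p₁ + b·p₂ ≈ (0.505, 0.422, 0.753); φ = arcsin(p_z) ≈ 48.83°, λ = atan2(p_y, p_x) ≈ 39.84°.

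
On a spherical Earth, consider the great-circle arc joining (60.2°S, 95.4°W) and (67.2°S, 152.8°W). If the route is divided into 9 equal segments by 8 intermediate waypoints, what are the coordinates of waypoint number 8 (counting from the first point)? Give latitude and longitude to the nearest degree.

≈ (68°S, 146°W)

From cos δ = sin φ₁ sin φ₂ + cos φ₁ cos φ₂ cos Δλ, the central angle is δ ≈ 0.442 rad (25.3°).
Interpolate at f = 8/9 with slerp weights a = sin((1−f)δ)/sin δ ≈ 0.115, b = sin(fδ)/sin δ ≈ 0.895.
p = a·p₁ + b·p₂ ≈ (-0.314, -0.215, -0.925); φ = arcsin(p_z) ≈ -67.63°, λ = atan2(p_y, p_x) ≈ -145.55°.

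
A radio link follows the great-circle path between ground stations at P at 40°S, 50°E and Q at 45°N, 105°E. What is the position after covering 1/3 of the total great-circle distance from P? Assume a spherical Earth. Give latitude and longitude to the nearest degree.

Convert each endpoint to a unit vector on the sphere (x = cos φ cos λ, y = cos φ sin λ, z = sin φ).
The central angle between the endpoints is δ = arccos(p₁·p₂) ≈ 1.715 rad (98.3°).
Interpolate at f = 1/3 with slerp weights a = sin((1−f)δ)/sin δ ≈ 0.920, b = sin(fδ)/sin δ ≈ 0.547.
p = a·p₁ + b·p₂ ≈ (0.353, 0.913, -0.205); φ = arcsin(p_z) ≈ -11.80°, λ = atan2(p_y, p_x) ≈ 68.88°.

≈ 12°S, 69°E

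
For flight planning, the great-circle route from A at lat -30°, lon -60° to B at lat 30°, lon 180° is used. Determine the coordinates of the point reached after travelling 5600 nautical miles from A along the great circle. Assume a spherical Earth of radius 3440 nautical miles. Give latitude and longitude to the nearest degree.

≈ lat 16°, lon -145°

Convert each endpoint to a unit vector on the sphere (x = cos φ cos λ, y = cos φ sin λ, z = sin φ).
The central angle between the endpoints is δ = arccos(p₁·p₂) ≈ 2.246 rad (128.7°). The total great-circle distance is δ·R ≈ 2.246 × 3440 ≈ 7726 nmi, so the target fraction is f = 5600/7726 ≈ 0.725.
Interpolate at f ≈ 0.725 with slerp weights a = sin((1−f)δ)/sin δ ≈ 0.742, b = sin(fδ)/sin δ ≈ 1.279.
p = a·p₁ + b·p₂ ≈ (-0.786, -0.557, 0.268); φ = arcsin(p_z) ≈ 15.57°, λ = atan2(p_y, p_x) ≈ -144.70°.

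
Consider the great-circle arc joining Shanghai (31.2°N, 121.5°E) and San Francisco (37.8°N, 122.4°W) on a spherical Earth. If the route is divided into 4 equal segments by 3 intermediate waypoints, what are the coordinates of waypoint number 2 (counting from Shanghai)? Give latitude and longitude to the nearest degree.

≈ (52°N, 176°E)

Convert each endpoint to a unit vector on the sphere (x = cos φ cos λ, y = cos φ sin λ, z = sin φ).
The central angle between the endpoints is δ = arccos(p₁·p₂) ≈ 1.551 rad (88.8°).
Interpolate at f = 2/4 with slerp weights a = sin((1−f)δ)/sin δ ≈ 0.700, b = sin(fδ)/sin δ ≈ 0.700.
p = a·p₁ + b·p₂ ≈ (-0.609, 0.044, 0.792); φ = arcsin(p_z) ≈ 52.35°, λ = atan2(p_y, p_x) ≈ 175.91°.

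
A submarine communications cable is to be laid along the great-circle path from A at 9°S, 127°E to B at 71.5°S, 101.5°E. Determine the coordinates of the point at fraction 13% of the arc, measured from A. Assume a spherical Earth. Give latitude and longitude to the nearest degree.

≈ 17°S, 126°E

Convert each endpoint to a unit vector on the sphere (x = cos φ cos λ, y = cos φ sin λ, z = sin φ).
The central angle between the endpoints is δ = arccos(p₁·p₂) ≈ 1.125 rad (64.5°).
Interpolate at f = 0.13 with slerp weights a = sin((1−f)δ)/sin δ ≈ 0.920, b = sin(fδ)/sin δ ≈ 0.162.
p = a·p₁ + b·p₂ ≈ (-0.557, 0.776, -0.297); φ = arcsin(p_z) ≈ -17.28°, λ = atan2(p_y, p_x) ≈ 125.68°.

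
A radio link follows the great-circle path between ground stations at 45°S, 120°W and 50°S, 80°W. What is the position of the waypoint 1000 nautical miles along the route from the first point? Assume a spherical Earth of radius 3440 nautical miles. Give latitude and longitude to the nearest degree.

≈ 50°S, 96°W

Convert each endpoint to a unit vector on the sphere (x = cos φ cos λ, y = cos φ sin λ, z = sin φ).
The central angle between the endpoints is δ = arccos(p₁·p₂) ≈ 0.474 rad (27.1°). The total great-circle distance is δ·R ≈ 0.474 × 3440 ≈ 1630 nmi, so the target fraction is f = 1000/1630 ≈ 0.614.
Interpolate at f ≈ 0.614 with slerp weights a = sin((1−f)δ)/sin δ ≈ 0.399, b = sin(fδ)/sin δ ≈ 0.628.
p = a·p₁ + b·p₂ ≈ (-0.071, -0.642, -0.763); φ = arcsin(p_z) ≈ -49.76°, λ = atan2(p_y, p_x) ≈ -96.31°.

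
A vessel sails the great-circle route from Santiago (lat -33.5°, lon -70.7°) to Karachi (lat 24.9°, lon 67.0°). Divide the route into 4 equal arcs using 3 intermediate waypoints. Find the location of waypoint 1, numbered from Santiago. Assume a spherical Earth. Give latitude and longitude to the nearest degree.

≈ lat -28°, lon -30°

The haversine formula gives a central angle δ ≈ 2.485 rad (142.4°) between the endpoints.
Interpolate at f = 1/4 with slerp weights a = sin((1−f)δ)/sin δ ≈ 1.568, b = sin(fδ)/sin δ ≈ 0.953.
p = a·p₁ + b·p₂ ≈ (0.770, -0.438, -0.464); φ = arcsin(p_z) ≈ -27.65°, λ = atan2(p_y, p_x) ≈ -29.65°.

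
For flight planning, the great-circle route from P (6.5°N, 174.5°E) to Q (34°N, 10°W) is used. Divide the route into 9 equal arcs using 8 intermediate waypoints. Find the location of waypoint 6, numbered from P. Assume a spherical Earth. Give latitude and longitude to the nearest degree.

Convert each endpoint to a unit vector on the sphere (x = cos φ cos λ, y = cos φ sin λ, z = sin φ).
The central angle between the endpoints is δ = arccos(p₁·p₂) ≈ 2.431 rad (139.3°).
Interpolate at f = 6/9 with slerp weights a = sin((1−f)δ)/sin δ ≈ 1.110, b = sin(fδ)/sin δ ≈ 1.531.
p = a·p₁ + b·p₂ ≈ (0.152, -0.115, 0.982); φ = arcsin(p_z) ≈ 79.04°, λ = atan2(p_y, p_x) ≈ -37.09°.

≈ (79°N, 37°W)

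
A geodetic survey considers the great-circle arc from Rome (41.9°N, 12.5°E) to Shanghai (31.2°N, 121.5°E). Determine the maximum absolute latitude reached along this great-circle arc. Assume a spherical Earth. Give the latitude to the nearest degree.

The great circle lies in the plane with unit normal n̂ = (p₁ × p₂)/|p₁ × p₂|.
Here n̂_z ≈ +0.608; the vertex latitude is φ_max = arccos|n̂_z| ≈ 52.6°.

≈ 53°N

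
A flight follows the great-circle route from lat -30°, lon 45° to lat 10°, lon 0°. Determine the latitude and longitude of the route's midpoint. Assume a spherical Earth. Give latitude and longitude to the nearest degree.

≈ lat -11°, lon 21°

Convert each endpoint to a unit vector on the sphere (x = cos φ cos λ, y = cos φ sin λ, z = sin φ).
The central angle between the endpoints is δ = arccos(p₁·p₂) ≈ 1.028 rad (58.9°).
Interpolate at f = 1/2 with slerp weights a = sin((1−f)δ)/sin δ ≈ 0.574, b = sin(fδ)/sin δ ≈ 0.574.
p = a·p₁ + b·p₂ ≈ (0.917, 0.352, -0.187); φ = arcsin(p_z) ≈ -10.80°, λ = atan2(p_y, p_x) ≈ 20.98°.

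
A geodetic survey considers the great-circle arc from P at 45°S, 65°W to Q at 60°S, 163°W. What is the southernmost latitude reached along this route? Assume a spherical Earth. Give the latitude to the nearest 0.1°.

The great circle lies in the plane with unit normal n̂ = (p₁ × p₂)/|p₁ × p₂|.
Here n̂_z ≈ -0.424; the vertex latitude is φ_max = arccos|n̂_z| ≈ 64.9°.
Check via Clairaut: cos φ_max = |cos φ₁| · sin C = cos(45.0°)·sin(143.2°) ≈ 0.424, again giving ≈ 64.9°.

≈ 64.9°S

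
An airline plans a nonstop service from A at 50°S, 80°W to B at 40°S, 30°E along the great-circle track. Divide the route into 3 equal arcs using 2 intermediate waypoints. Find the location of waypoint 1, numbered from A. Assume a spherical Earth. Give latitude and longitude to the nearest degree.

The haversine formula gives a central angle δ ≈ 1.241 rad (71.1°) between the endpoints.
Interpolate at f = 1/3 with slerp weights a = sin((1−f)δ)/sin δ ≈ 0.778, b = sin(fδ)/sin δ ≈ 0.425.
p = a·p₁ + b·p₂ ≈ (0.369, -0.330, -0.869); φ = arcsin(p_z) ≈ -60.35°, λ = atan2(p_y, p_x) ≈ -41.81°.

≈ 60°S, 42°W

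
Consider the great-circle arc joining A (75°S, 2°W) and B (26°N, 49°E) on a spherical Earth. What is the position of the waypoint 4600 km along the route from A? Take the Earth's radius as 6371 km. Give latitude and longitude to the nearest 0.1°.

≈ (37.4°S, 35.2°E)

Write both endpoints as unit vectors p₁, p₂ with components (cos φ cos λ, cos φ sin λ, sin φ).
The central angle between the endpoints is δ = arccos(p₁·p₂) ≈ 1.852 rad (106.1°). The total great-circle distance is δ·R ≈ 1.852 × 6371 ≈ 11796 km, so the target fraction is f = 4600/11796 ≈ 0.390.
Interpolate at f ≈ 0.390 with slerp weights a = sin((1−f)δ)/sin δ ≈ 0.941, b = sin(fδ)/sin δ ≈ 0.688.
p = a·p₁ + b·p₂ ≈ (0.649, 0.458, -0.607); φ = arcsin(p_z) ≈ -37.40°, λ = atan2(p_y, p_x) ≈ 35.22°.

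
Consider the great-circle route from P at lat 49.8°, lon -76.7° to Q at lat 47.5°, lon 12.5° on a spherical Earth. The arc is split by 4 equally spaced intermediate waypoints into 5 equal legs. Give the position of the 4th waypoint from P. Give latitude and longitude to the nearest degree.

Convert each endpoint to a unit vector on the sphere (x = cos φ cos λ, y = cos φ sin λ, z = sin φ).
The central angle between the endpoints is δ = arccos(p₁·p₂) ≈ 0.965 rad (55.3°).
Interpolate at f = 4/5 with slerp weights a = sin((1−f)δ)/sin δ ≈ 0.233, b = sin(fδ)/sin δ ≈ 0.849.
p = a·p₁ + b·p₂ ≈ (0.594, -0.022, 0.804); φ = arcsin(p_z) ≈ 53.50°, λ = atan2(p_y, p_x) ≈ -2.17°.

≈ lat 54°, lon -2°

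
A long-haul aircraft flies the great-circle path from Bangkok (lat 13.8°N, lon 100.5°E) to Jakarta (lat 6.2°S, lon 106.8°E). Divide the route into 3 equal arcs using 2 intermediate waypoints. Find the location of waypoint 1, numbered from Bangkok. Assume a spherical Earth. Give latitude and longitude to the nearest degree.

≈ lat 7°N, lon 103°E

Convert each endpoint to a unit vector on the sphere (x = cos φ cos λ, y = cos φ sin λ, z = sin φ).
The central angle between the endpoints is δ = arccos(p₁·p₂) ≈ 0.366 rad (21.0°).
Interpolate at f = 1/3 with slerp weights a = sin((1−f)δ)/sin δ ≈ 0.675, b = sin(fδ)/sin δ ≈ 0.340.
p = a·p₁ + b·p₂ ≈ (-0.217, 0.968, 0.124); φ = arcsin(p_z) ≈ 7.14°, λ = atan2(p_y, p_x) ≈ 102.64°.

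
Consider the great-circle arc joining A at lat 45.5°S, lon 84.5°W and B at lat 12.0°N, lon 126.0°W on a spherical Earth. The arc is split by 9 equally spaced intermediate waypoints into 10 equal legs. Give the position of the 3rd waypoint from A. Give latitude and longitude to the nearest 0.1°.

≈ lat 29.4°S, lon 100.8°W

Write both endpoints as unit vectors p₁, p₂ with components (cos φ cos λ, cos φ sin λ, sin φ).
The central angle between the endpoints is δ = arccos(p₁·p₂) ≈ 1.197 rad (68.6°).
Interpolate at f = 3/10 with slerp weights a = sin((1−f)δ)/sin δ ≈ 0.798, b = sin(fδ)/sin δ ≈ 0.377.
p = a·p₁ + b·p₂ ≈ (-0.163, -0.856, -0.491); φ = arcsin(p_z) ≈ -29.40°, λ = atan2(p_y, p_x) ≈ -100.81°.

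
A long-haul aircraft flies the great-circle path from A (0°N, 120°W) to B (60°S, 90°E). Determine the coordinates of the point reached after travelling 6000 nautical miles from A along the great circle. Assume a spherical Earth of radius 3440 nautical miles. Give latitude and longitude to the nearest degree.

Convert each endpoint to a unit vector on the sphere (x = cos φ cos λ, y = cos φ sin λ, z = sin φ).
The central angle between the endpoints is δ = arccos(p₁·p₂) ≈ 2.019 rad (115.7°). The total great-circle distance is δ·R ≈ 2.019 × 3440 ≈ 6944 nmi, so the target fraction is f = 6000/6944 ≈ 0.864.
Interpolate at f ≈ 0.864 with slerp weights a = sin((1−f)δ)/sin δ ≈ 0.301, b = sin(fδ)/sin δ ≈ 1.093.
p = a·p₁ + b·p₂ ≈ (-0.150, 0.286, -0.946); φ = arcsin(p_z) ≈ -71.15°, λ = atan2(p_y, p_x) ≈ 117.73°.

≈ (71°S, 118°E)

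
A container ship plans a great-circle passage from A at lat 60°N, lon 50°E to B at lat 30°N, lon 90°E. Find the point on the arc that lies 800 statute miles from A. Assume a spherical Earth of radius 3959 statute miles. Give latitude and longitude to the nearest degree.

Write both endpoints as unit vectors p₁, p₂ with components (cos φ cos λ, cos φ sin λ, sin φ).
The central angle between the endpoints is δ = arccos(p₁·p₂) ≈ 0.700 rad (40.1°). The total great-circle distance is δ·R ≈ 0.700 × 3959 ≈ 2772 mi, so the target fraction is f = 800/2772 ≈ 0.289.
Interpolate at f ≈ 0.289 with slerp weights a = sin((1−f)δ)/sin δ ≈ 0.741, b = sin(fδ)/sin δ ≈ 0.311.
p = a·p₁ + b·p₂ ≈ (0.238, 0.554, 0.798); φ = arcsin(p_z) ≈ 52.93°, λ = atan2(p_y, p_x) ≈ 66.72°.

≈ lat 53°N, lon 67°E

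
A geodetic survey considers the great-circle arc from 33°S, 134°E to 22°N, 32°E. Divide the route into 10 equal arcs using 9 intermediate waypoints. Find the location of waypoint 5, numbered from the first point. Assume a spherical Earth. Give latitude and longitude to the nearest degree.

Convert each endpoint to a unit vector on the sphere (x = cos φ cos λ, y = cos φ sin λ, z = sin φ).
The central angle between the endpoints is δ = arccos(p₁·p₂) ≈ 1.945 rad (111.5°).
Interpolate at f = 5/10 with slerp weights a = sin((1−f)δ)/sin δ ≈ 0.888, b = sin(fδ)/sin δ ≈ 0.888.
p = a·p₁ + b·p₂ ≈ (0.181, 0.972, -0.151); φ = arcsin(p_z) ≈ -8.68°, λ = atan2(p_y, p_x) ≈ 79.46°.

≈ 9°S, 79°E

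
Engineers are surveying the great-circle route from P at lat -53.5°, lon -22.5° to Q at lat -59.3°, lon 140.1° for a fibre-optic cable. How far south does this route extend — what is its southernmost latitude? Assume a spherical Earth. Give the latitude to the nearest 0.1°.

≈ -84.3°

The great circle lies in the plane with unit normal n̂ = (p₁ × p₂)/|p₁ × p₂|.
Here n̂_z ≈ +0.099; the vertex latitude is φ_max = arccos|n̂_z| ≈ 84.3°.
Check via Clairaut: cos φ_max = |cos φ₁| · sin C = cos(53.5°)·sin(170.4°) ≈ 0.099, again giving ≈ 84.3°.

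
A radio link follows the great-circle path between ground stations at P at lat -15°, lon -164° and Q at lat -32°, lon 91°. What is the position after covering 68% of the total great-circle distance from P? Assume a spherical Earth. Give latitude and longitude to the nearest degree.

≈ lat -37°, lon 127°

Write both endpoints as unit vectors p₁, p₂ with components (cos φ cos λ, cos φ sin λ, sin φ).
The central angle between the endpoints is δ = arccos(p₁·p₂) ≈ 1.646 rad (94.3°).
Interpolate at f = 0.68 with slerp weights a = sin((1−f)δ)/sin δ ≈ 0.504, b = sin(fδ)/sin δ ≈ 0.902.
p = a·p₁ + b·p₂ ≈ (-0.481, 0.631, -0.609); φ = arcsin(p_z) ≈ -37.49°, λ = atan2(p_y, p_x) ≈ 127.35°.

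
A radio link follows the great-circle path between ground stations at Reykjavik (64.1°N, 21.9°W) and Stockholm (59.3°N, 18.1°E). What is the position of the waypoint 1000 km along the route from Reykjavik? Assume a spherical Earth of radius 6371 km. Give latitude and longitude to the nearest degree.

≈ 63°N, 2°W

From cos δ = sin φ₁ sin φ₂ + cos φ₁ cos φ₂ cos Δλ, the central angle is δ ≈ 0.335 rad (19.2°). The total great-circle distance is δ·R ≈ 0.335 × 6371 ≈ 2136 km, so the target fraction is f = 1000/2136 ≈ 0.468.
Interpolate at f ≈ 0.468 with slerp weights a = sin((1−f)δ)/sin δ ≈ 0.539, b = sin(fδ)/sin δ ≈ 0.475.
p = a·p₁ + b·p₂ ≈ (0.449, -0.012, 0.893); φ = arcsin(p_z) ≈ 63.31°, λ = atan2(p_y, p_x) ≈ -1.59°.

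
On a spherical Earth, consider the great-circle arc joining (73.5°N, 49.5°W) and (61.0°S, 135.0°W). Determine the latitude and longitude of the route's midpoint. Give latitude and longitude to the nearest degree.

The haversine formula gives a central angle δ ≈ 2.546 rad (145.9°) between the endpoints.
Interpolate at f = 1/2 with slerp weights a = sin((1−f)δ)/sin δ ≈ 1.704, b = sin(fδ)/sin δ ≈ 1.704.
p = a·p₁ + b·p₂ ≈ (-0.270, -0.952, 0.143); φ = arcsin(p_z) ≈ 8.25°, λ = atan2(p_y, p_x) ≈ -105.82°.

≈ (8°N, 106°W)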